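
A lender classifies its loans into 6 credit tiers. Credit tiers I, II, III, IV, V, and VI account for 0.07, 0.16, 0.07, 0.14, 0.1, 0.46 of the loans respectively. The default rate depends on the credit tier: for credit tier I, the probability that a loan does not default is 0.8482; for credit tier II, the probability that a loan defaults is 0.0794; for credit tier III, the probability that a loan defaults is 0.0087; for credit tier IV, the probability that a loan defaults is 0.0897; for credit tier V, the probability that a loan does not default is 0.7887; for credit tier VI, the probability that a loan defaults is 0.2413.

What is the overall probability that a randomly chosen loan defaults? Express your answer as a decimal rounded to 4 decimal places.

P(D|I) = 1 − 0.8482 = 0.1518.
P(D|V) = 1 − 0.7887 = 0.2113.
By the law of total probability,
P(D) = P(D|I)·P(I) + P(D|II)·P(II) + P(D|III)·P(III) + P(D|IV)·P(IV) + P(D|V)·P(V) + P(D|VI)·P(VI)
      = 0.1518·0.07 + 0.0794·0.16 + 0.0087·0.07 + 0.0897·0.14 + 0.2113·0.1 + 0.2413·0.46
      = 0.010626 + 0.012704 + 0.000609 + 0.012558 + 0.02113 + 0.110998 = 0.168625

P(D) ≈ 0.1686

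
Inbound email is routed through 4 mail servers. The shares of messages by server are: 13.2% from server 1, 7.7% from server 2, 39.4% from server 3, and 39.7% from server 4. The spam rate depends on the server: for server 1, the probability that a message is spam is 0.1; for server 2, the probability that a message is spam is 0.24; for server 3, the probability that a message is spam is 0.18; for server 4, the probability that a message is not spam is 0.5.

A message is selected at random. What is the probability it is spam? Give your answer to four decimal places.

P(S) ≈ 0.3011

P(S|4) = 1 − 0.5 = 0.5.
Summing over the partition,
P(S) = P(S|1)·P(1) + P(S|2)·P(2) + P(S|3)·P(3) + P(S|4)·P(4)
      = 0.1·0.132 + 0.24·0.077 + 0.18·0.394 + 0.5·0.397
      = 0.0132 + 0.01848 + 0.07092 + 0.1985 = 0.3011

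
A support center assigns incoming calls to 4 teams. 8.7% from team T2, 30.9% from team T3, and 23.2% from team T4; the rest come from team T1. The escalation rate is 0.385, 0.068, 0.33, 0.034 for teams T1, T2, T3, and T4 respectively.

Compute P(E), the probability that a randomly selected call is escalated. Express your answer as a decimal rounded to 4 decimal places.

P(T1) = 1 − (0.087 + 0.309 + 0.232) = 0.372.
P(E) = P(E|T1)·P(T1) + P(E|T2)·P(T2) + P(E|T3)·P(T3) + P(E|T4)·P(T4)
      = 0.385·0.372 + 0.068·0.087 + 0.33·0.309 + 0.034·0.232
      = 0.14322 + 0.005916 + 0.10197 + 0.007888 = 0.258994

P(E) ≈ 0.2590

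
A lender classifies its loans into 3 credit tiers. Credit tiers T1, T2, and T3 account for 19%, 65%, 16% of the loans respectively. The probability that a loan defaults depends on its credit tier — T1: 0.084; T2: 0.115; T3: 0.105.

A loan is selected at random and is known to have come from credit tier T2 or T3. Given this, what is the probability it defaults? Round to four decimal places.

P(D|S) ≈ 0.1130

Let S = {T2, T3}.
P(S) = 0.65 + 0.16 = 0.81.
P(D ∩ S) = 0.115·0.65 + 0.105·0.16 = 0.07475 + 0.0168 = 0.09155.
P(D | S) = 0.09155 / 0.81 = 0.113025…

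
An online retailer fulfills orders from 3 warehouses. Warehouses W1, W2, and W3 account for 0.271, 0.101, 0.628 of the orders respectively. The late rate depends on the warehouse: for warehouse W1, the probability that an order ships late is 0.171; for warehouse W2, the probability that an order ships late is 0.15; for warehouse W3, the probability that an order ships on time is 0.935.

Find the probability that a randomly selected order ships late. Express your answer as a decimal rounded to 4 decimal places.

P(L|W3) = 1 − 0.935 = 0.065.
P(L) = P(L|W1)·P(W1) + P(L|W2)·P(W2) + P(L|W3)·P(W3)
      = 0.171·0.271 + 0.15·0.101 + 0.065·0.628
      = 0.046341 + 0.01515 + 0.04082 = 0.102311

0.1023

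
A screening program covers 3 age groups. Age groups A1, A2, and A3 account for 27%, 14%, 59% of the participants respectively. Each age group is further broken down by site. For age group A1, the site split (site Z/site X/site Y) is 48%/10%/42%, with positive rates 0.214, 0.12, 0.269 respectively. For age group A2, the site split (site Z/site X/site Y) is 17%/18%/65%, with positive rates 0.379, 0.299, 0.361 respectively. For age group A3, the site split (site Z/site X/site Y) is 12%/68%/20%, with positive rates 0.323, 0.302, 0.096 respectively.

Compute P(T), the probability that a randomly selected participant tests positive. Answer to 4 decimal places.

P(T) ≈ 0.2662

P(T|A1) = 0.48·0.214 + 0.1·0.12 + 0.42·0.269 = 0.10272 + 0.012 + 0.11298 = 0.2277
P(T|A2) = 0.17·0.379 + 0.18·0.299 + 0.65·0.361 = 0.06443 + 0.05382 + 0.23465 = 0.3529
P(T|A3) = 0.12·0.323 + 0.68·0.302 + 0.2·0.096 = 0.03876 + 0.20536 + 0.0192 = 0.26332
By total probability over the outer partition,
P(T) = 0.27·0.2277 + 0.14·0.3529 + 0.59·0.26332
      = 0.061479 + 0.049406 + 0.1553588 = 0.2662438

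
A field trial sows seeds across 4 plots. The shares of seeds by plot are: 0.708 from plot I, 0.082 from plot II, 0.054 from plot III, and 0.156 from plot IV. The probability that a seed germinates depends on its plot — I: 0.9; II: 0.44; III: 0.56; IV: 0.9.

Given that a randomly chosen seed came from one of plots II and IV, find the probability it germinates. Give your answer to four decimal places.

Let S = {II, IV}.
P(S) = 0.082 + 0.156 = 0.238.
P(G ∩ S) = 0.44·0.082 + 0.9·0.156 = 0.03608 + 0.1404 = 0.17648.
P(G | S) = 0.17648 / 0.238 = 0.741513…

0.7415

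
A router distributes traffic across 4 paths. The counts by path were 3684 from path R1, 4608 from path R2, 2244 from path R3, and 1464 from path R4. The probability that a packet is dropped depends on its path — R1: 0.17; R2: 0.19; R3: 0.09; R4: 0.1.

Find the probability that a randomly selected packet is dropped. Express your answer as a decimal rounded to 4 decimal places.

0.1542

Total: 3684 + 4608 + 2244 + 1464 = 12000.
P(R1) = 3684/12000 = 0.307. P(R2) = 4608/12000 = 0.384. P(R3) = 2244/12000 = 0.187. P(R4) = 1464/12000 = 0.122.
P(L) = P(L|R1)·P(R1) + P(L|R2)·P(R2) + P(L|R3)·P(R3) + P(L|R4)·P(R4)
      = 0.17·0.307 + 0.19·0.384 + 0.09·0.187 + 0.1·0.122
      = 0.05219 + 0.07296 + 0.01683 + 0.0122 = 0.15418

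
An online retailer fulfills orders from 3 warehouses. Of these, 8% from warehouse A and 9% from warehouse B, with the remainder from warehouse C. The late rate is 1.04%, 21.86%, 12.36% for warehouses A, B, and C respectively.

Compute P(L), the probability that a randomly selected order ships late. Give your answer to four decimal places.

P(L) ≈ 0.1231

P(C) = 1 − (0.08 + 0.09) = 0.83.
P(L) = P(L|A)·P(A) + P(L|B)·P(B) + P(L|C)·P(C)
      = 0.0104·0.08 + 0.2186·0.09 + 0.1236·0.83
      = 0.000832 + 0.019674 + 0.102588 = 0.123094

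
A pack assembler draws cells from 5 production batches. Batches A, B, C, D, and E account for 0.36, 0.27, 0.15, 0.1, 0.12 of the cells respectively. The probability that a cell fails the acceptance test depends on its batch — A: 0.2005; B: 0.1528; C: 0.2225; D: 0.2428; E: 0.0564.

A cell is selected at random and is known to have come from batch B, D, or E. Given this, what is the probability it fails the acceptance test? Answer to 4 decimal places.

Let S = {B, D, E}.
P(S) = 0.27 + 0.1 + 0.12 = 0.49.
P(F ∩ S) = 0.1528·0.27 + 0.2428·0.1 + 0.0564·0.12 = 0.041256 + 0.02428 + 0.006768 = 0.072304.
P(F | S) = 0.072304 / 0.49 = 0.147559…

0.1476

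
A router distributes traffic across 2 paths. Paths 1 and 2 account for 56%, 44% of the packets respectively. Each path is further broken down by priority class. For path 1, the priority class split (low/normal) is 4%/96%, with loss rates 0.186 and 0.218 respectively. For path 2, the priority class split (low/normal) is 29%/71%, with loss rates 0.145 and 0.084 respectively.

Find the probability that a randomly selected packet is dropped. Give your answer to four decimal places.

0.1661

P(L|1) = 0.04·0.186 + 0.96·0.218 = 0.00744 + 0.20928 = 0.21672
P(L|2) = 0.29·0.145 + 0.71·0.084 = 0.04205 + 0.05964 = 0.10169
Then overall,
P(L) = 0.56·0.21672 + 0.44·0.10169
      = 0.1213632 + 0.0447436 = 0.1661068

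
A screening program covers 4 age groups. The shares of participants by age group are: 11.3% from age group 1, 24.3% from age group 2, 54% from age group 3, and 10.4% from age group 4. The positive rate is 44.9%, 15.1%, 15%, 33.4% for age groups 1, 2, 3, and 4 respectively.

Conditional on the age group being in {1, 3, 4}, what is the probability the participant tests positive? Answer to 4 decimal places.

0.2199

Let S = {1, 3, 4}.
P(S) = 0.113 + 0.54 + 0.104 = 0.757.
P(T ∩ S) = 0.449·0.113 + 0.15·0.54 + 0.334·0.104 = 0.050737 + 0.081 + 0.034736 = 0.166473.
P(T | S) = 0.166473 / 0.757 = 0.219911…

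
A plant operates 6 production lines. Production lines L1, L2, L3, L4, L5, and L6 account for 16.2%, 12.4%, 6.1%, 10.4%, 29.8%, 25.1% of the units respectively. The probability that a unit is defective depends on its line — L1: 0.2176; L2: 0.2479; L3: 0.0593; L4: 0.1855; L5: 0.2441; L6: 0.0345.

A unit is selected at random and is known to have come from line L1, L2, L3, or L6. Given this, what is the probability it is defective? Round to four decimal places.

P(D|S) ≈ 0.1309

Let S = {L1, L2, L3, L6}.
P(S) = 0.162 + 0.124 + 0.061 + 0.251 = 0.598.
P(D ∩ S) = 0.2176·0.162 + 0.2479·0.124 + 0.0593·0.061 + 0.0345·0.251 = 0.0352512 + 0.0307396 + 0.0036173 + 0.0086595 = 0.0782676.
P(D | S) = 0.0782676 / 0.598 = 0.130882…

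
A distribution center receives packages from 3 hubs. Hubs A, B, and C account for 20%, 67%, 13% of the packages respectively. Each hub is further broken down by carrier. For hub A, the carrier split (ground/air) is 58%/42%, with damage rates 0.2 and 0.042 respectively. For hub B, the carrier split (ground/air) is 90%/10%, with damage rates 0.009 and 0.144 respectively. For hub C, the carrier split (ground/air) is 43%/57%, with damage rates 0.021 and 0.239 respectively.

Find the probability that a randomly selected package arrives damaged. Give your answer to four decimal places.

P(D) ≈ 0.0607

P(D|A) = 0.58·0.2 + 0.42·0.042 = 0.116 + 0.01764 = 0.13364
P(D|B) = 0.9·0.009 + 0.1·0.144 = 0.0081 + 0.0144 = 0.0225
P(D|C) = 0.43·0.021 + 0.57·0.239 = 0.00903 + 0.13623 = 0.14526
Then overall,
P(D) = 0.2·0.13364 + 0.67·0.0225 + 0.13·0.14526
      = 0.026728 + 0.015075 + 0.0188838 = 0.0606868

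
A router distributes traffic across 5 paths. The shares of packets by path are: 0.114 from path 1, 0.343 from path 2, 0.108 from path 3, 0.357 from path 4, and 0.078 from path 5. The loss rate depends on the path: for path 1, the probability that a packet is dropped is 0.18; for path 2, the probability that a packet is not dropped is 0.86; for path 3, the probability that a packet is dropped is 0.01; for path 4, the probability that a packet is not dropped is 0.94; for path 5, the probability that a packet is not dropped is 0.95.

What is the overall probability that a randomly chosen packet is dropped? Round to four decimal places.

P(L|2) = 1 − 0.86 = 0.14.
P(L|4) = 1 − 0.94 = 0.06.
P(L|5) = 1 − 0.95 = 0.05.
P(L) = P(L|1)·P(1) + P(L|2)·P(2) + P(L|3)·P(3) + P(L|4)·P(4) + P(L|5)·P(5)
      = 0.18·0.114 + 0.14·0.343 + 0.01·0.108 + 0.06·0.357 + 0.05·0.078
      = 0.02052 + 0.04802 + 0.00108 + 0.02142 + 0.0039 = 0.09494

0.0949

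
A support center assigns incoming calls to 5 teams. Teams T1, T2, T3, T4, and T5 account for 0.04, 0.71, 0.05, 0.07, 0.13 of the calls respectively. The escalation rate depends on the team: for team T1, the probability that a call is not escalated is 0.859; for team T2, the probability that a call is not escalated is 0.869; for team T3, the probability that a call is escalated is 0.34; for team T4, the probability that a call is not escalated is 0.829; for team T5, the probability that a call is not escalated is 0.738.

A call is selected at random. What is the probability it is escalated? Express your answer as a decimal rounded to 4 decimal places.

0.1617

P(E|T1) = 1 − 0.859 = 0.141.
P(E|T2) = 1 − 0.869 = 0.131.
P(E|T4) = 1 − 0.829 = 0.171.
P(E|T5) = 1 − 0.738 = 0.262.
P(E) = P(E|T1)·P(T1) + P(E|T2)·P(T2) + P(E|T3)·P(T3) + P(E|T4)·P(T4) + P(E|T5)·P(T5)
      = 0.141·0.04 + 0.131·0.71 + 0.34·0.05 + 0.171·0.07 + 0.262·0.13
      = 0.00564 + 0.09301 + 0.017 + 0.01197 + 0.03406 = 0.16168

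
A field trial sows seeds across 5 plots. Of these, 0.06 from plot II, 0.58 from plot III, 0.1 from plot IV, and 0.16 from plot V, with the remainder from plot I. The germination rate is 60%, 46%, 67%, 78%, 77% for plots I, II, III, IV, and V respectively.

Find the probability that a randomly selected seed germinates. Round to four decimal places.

P(I) = 1 − (0.06 + 0.58 + 0.1 + 0.16) = 0.1.
P(G) = P(G|I)·P(I) + P(G|II)·P(II) + P(G|III)·P(III) + P(G|IV)·P(IV) + P(G|V)·P(V)
      = 0.6·0.1 + 0.46·0.06 + 0.67·0.58 + 0.78·0.1 + 0.77·0.16
      = 0.06 + 0.0276 + 0.3886 + 0.078 + 0.1232 = 0.6774

P(G) ≈ 0.6774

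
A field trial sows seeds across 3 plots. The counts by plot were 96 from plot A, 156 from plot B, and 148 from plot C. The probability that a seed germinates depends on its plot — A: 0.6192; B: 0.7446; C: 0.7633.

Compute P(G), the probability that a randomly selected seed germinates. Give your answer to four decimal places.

P(G) ≈ 0.7214

Total: 96 + 156 + 148 = 400.
P(A) = 96/400 = 0.24. P(B) = 156/400 = 0.39. P(C) = 148/400 = 0.37.
P(G) = P(G|A)·P(A) + P(G|B)·P(B) + P(G|C)·P(C)
      = 0.6192·0.24 + 0.7446·0.39 + 0.7633·0.37
      = 0.148608 + 0.290394 + 0.282421 = 0.721423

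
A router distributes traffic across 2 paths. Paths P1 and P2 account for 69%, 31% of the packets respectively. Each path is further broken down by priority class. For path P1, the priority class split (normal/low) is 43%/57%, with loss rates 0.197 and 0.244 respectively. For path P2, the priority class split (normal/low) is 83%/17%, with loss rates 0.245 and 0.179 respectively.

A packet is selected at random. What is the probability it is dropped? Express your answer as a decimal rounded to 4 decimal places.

P(L|P1) = 0.43·0.197 + 0.57·0.244 = 0.08471 + 0.13908 = 0.22379
P(L|P2) = 0.83·0.245 + 0.17·0.179 = 0.20335 + 0.03043 = 0.23378
By total probability over the outer partition,
P(L) = 0.69·0.22379 + 0.31·0.23378
      = 0.1544151 + 0.0724718 = 0.2268869

P(L) ≈ 0.2269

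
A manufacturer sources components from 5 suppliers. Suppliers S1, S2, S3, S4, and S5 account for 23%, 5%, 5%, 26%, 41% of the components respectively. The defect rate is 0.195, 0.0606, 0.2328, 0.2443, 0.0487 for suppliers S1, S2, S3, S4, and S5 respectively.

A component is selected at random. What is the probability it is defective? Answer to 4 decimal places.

P(D) = P(D|S1)·P(S1) + P(D|S2)·P(S2) + P(D|S3)·P(S3) + P(D|S4)·P(S4) + P(D|S5)·P(S5)
      = 0.195·0.23 + 0.0606·0.05 + 0.2328·0.05 + 0.2443·0.26 + 0.0487·0.41
      = 0.04485 + 0.00303 + 0.01164 + 0.063518 + 0.019967 = 0.143005

P(D) ≈ 0.1430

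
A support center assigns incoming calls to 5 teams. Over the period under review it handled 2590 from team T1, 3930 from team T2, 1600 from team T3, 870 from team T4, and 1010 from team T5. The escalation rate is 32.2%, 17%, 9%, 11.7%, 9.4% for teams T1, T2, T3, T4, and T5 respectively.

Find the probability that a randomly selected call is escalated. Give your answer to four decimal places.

P(E) ≈ 0.1843

Total: 2590 + 3930 + 1600 + 870 + 1010 = 10000.
P(T1) = 2590/10000 = 0.259. P(T2) = 3930/10000 = 0.393. P(T3) = 1600/10000 = 0.16. P(T4) = 870/10000 = 0.087. P(T5) = 1010/10000 = 0.101.
By the law of total probability,
P(E) = P(E|T1)·P(T1) + P(E|T2)·P(T2) + P(E|T3)·P(T3) + P(E|T4)·P(T4) + P(E|T5)·P(T5)
      = 0.322·0.259 + 0.17·0.393 + 0.09·0.16 + 0.117·0.087 + 0.094·0.101
      = 0.083398 + 0.06681 + 0.0144 + 0.010179 + 0.009494 = 0.184281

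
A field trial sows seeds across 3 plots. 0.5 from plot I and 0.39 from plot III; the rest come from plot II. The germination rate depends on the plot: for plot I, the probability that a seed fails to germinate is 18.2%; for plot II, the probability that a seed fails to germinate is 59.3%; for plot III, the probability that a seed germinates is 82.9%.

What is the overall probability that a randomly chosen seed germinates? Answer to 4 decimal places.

0.7771

P(II) = 1 − (0.5 + 0.39) = 0.11.
P(G|I) = 1 − 0.182 = 0.818.
P(G|II) = 1 − 0.593 = 0.407.
Using total probability over the partition,
P(G) = P(G|I)·P(I) + P(G|II)·P(II) + P(G|III)·P(III)
      = 0.818·0.5 + 0.407·0.11 + 0.829·0.39
      = 0.409 + 0.04477 + 0.32331 = 0.77708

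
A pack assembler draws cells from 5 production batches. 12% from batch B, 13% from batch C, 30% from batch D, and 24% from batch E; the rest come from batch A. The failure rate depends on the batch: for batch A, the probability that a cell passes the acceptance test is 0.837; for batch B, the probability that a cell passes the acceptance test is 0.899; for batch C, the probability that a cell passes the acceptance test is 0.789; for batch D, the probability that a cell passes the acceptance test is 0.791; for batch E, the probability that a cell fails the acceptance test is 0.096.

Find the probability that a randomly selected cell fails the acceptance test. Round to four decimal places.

0.1595

P(A) = 1 − (0.12 + 0.13 + 0.3 + 0.24) = 0.21.
P(F|A) = 1 − 0.837 = 0.163.
P(F|B) = 1 − 0.899 = 0.101.
P(F|C) = 1 − 0.789 = 0.211.
P(F|D) = 1 − 0.791 = 0.209.
Summing over the partition,
P(F) = P(F|A)·P(A) + P(F|B)·P(B) + P(F|C)·P(C) + P(F|D)·P(D) + P(F|E)·P(E)
      = 0.163·0.21 + 0.101·0.12 + 0.211·0.13 + 0.209·0.3 + 0.096·0.24
      = 0.03423 + 0.01212 + 0.02743 + 0.0627 + 0.02304 = 0.15952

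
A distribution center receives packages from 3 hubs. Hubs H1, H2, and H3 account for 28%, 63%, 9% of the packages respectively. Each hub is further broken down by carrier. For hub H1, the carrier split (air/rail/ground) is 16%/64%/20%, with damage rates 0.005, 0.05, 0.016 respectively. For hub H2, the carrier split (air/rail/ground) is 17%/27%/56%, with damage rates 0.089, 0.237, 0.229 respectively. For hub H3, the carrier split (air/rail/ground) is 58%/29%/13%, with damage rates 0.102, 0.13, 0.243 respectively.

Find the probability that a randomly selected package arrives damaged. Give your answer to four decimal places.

P(D) ≈ 0.1523

P(D|H1) = 0.16·0.005 + 0.64·0.05 + 0.2·0.016 = 0.0008 + 0.032 + 0.0032 = 0.036
P(D|H2) = 0.17·0.089 + 0.27·0.237 + 0.56·0.229 = 0.01513 + 0.06399 + 0.12824 = 0.20736
P(D|H3) = 0.58·0.102 + 0.29·0.13 + 0.13·0.243 = 0.05916 + 0.0377 + 0.03159 = 0.12845
By total probability over the outer partition,
P(D) = 0.28·0.036 + 0.63·0.20736 + 0.09·0.12845
      = 0.01008 + 0.1306368 + 0.0115605 = 0.1522773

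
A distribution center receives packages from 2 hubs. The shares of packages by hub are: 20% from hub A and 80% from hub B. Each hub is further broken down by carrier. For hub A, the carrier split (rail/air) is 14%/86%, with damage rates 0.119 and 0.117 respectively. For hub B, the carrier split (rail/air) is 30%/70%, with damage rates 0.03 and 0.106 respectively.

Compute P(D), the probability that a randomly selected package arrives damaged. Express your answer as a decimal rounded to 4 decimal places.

P(D|A) = 0.14·0.119 + 0.86·0.117 = 0.01666 + 0.10062 = 0.11728
P(D|B) = 0.3·0.03 + 0.7·0.106 = 0.009 + 0.0742 = 0.0832
By total probability over the outer partition,
P(D) = 0.2·0.11728 + 0.8·0.0832
      = 0.023456 + 0.06656 = 0.090016

0.0900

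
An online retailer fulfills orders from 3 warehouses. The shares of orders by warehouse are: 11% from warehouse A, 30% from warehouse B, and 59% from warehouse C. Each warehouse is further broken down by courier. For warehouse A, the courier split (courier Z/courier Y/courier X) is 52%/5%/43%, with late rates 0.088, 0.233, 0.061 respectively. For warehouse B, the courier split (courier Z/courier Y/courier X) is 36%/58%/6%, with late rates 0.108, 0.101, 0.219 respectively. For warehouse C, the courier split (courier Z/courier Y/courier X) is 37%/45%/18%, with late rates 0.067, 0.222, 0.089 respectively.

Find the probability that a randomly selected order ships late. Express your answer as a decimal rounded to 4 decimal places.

P(L) ≈ 0.1254

P(L|A) = 0.52·0.088 + 0.05·0.233 + 0.43·0.061 = 0.04576 + 0.01165 + 0.02623 = 0.08364
P(L|B) = 0.36·0.108 + 0.58·0.101 + 0.06·0.219 = 0.03888 + 0.05858 + 0.01314 = 0.1106
P(L|C) = 0.37·0.067 + 0.45·0.222 + 0.18·0.089 = 0.02479 + 0.0999 + 0.01602 = 0.14071
By total probability over the outer partition,
P(L) = 0.11·0.08364 + 0.3·0.1106 + 0.59·0.14071
      = 0.0092004 + 0.03318 + 0.0830189 = 0.1253993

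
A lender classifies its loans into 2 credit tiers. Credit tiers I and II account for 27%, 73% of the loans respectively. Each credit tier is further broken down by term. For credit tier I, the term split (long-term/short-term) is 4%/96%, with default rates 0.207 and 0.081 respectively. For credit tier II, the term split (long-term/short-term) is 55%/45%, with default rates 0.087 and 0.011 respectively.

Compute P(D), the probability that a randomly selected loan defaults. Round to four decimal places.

P(D|I) = 0.04·0.207 + 0.96·0.081 = 0.00828 + 0.07776 = 0.08604
P(D|II) = 0.55·0.087 + 0.45·0.011 = 0.04785 + 0.00495 = 0.0528
Then overall,
P(D) = 0.27·0.08604 + 0.73·0.0528
      = 0.0232308 + 0.038544 = 0.0617748

P(D) ≈ 0.0618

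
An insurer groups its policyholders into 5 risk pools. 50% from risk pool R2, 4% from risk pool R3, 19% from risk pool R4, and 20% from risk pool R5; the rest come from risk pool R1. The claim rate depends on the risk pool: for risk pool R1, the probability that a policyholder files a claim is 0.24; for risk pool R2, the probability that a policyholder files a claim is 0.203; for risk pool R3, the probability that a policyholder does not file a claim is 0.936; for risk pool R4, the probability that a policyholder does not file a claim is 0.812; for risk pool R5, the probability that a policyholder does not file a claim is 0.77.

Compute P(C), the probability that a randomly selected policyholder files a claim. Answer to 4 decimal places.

P(C) ≈ 0.2026

P(R1) = 1 − (0.5 + 0.04 + 0.19 + 0.2) = 0.07.
P(C|R3) = 1 − 0.936 = 0.064.
P(C|R4) = 1 − 0.812 = 0.188.
P(C|R5) = 1 − 0.77 = 0.23.
By the law of total probability,
P(C) = P(C|R1)·P(R1) + P(C|R2)·P(R2) + P(C|R3)·P(R3) + P(C|R4)·P(R4) + P(C|R5)·P(R5)
      = 0.24·0.07 + 0.203·0.5 + 0.064·0.04 + 0.188·0.19 + 0.23·0.2
      = 0.0168 + 0.1015 + 0.00256 + 0.03572 + 0.046 = 0.20258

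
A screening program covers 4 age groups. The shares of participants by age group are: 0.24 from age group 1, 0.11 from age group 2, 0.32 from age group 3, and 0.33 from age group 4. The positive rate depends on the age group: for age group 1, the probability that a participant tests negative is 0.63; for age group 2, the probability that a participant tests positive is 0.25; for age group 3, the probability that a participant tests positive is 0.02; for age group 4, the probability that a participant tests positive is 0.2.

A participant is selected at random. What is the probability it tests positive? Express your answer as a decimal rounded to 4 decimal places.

P(T) ≈ 0.1887

P(T|1) = 1 − 0.63 = 0.37.
P(T) = P(T|1)·P(1) + P(T|2)·P(2) + P(T|3)·P(3) + P(T|4)·P(4)
      = 0.37·0.24 + 0.25·0.11 + 0.02·0.32 + 0.2·0.33
      = 0.0888 + 0.0275 + 0.0064 + 0.066 = 0.1887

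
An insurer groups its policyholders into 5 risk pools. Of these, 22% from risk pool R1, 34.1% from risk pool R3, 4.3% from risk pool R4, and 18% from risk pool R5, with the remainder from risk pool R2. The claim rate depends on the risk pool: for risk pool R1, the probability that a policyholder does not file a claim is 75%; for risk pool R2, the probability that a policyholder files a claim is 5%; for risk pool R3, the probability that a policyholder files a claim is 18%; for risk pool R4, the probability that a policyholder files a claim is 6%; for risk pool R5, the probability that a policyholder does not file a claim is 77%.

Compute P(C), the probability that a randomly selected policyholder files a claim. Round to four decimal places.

0.1712

P(R2) = 1 − (0.22 + 0.341 + 0.043 + 0.18) = 0.216.
P(C|R1) = 1 − 0.75 = 0.25.
P(C|R5) = 1 − 0.77 = 0.23.
P(C) = P(C|R1)·P(R1) + P(C|R2)·P(R2) + P(C|R3)·P(R3) + P(C|R4)·P(R4) + P(C|R5)·P(R5)
      = 0.25·0.22 + 0.05·0.216 + 0.18·0.341 + 0.06·0.043 + 0.23·0.18
      = 0.055 + 0.0108 + 0.06138 + 0.00258 + 0.0414 = 0.17116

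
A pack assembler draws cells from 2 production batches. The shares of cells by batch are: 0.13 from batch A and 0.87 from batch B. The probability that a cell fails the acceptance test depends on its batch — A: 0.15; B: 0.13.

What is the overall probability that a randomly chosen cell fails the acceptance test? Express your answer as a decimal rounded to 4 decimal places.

By the law of total probability,
P(F) = P(F|A)·P(A) + P(F|B)·P(B)
      = 0.15·0.13 + 0.13·0.87
      = 0.0195 + 0.1131 = 0.1326

0.1326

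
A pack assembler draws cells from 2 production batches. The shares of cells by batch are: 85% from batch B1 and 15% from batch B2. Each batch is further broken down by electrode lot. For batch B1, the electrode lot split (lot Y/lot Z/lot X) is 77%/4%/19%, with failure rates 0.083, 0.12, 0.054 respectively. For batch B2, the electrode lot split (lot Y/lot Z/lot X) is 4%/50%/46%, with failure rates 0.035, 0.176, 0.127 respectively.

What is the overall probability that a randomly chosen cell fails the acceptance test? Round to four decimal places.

P(F|B1) = 0.77·0.083 + 0.04·0.12 + 0.19·0.054 = 0.06391 + 0.0048 + 0.01026 = 0.07897
P(F|B2) = 0.04·0.035 + 0.5·0.176 + 0.46·0.127 = 0.0014 + 0.088 + 0.05842 = 0.14782
By total probability over the outer partition,
P(F) = 0.85·0.07897 + 0.15·0.14782
      = 0.0671245 + 0.022173 = 0.0892975

0.0893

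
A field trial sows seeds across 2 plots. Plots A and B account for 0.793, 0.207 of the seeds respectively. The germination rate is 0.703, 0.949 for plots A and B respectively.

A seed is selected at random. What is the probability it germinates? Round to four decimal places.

0.7539

Using total probability over the partition,
P(G) = P(G|A)·P(A) + P(G|B)·P(B)
      = 0.703·0.793 + 0.949·0.207
      = 0.557479 + 0.196443 = 0.753922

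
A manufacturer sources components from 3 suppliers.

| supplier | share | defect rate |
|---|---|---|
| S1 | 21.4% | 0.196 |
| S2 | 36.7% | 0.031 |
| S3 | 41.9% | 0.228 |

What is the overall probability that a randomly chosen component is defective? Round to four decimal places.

P(D) = P(D|S1)·P(S1) + P(D|S2)·P(S2) + P(D|S3)·P(S3)
      = 0.196·0.214 + 0.031·0.367 + 0.228·0.419
      = 0.041944 + 0.011377 + 0.095532 = 0.148853

P(D) ≈ 0.1489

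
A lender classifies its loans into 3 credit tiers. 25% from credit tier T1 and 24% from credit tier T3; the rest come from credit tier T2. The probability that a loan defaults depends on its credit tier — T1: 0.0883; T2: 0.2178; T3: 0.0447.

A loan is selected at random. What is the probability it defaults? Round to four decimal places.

P(D) ≈ 0.1439

P(T2) = 1 − (0.25 + 0.24) = 0.51.
Using total probability over the partition,
P(D) = P(D|T1)·P(T1) + P(D|T2)·P(T2) + P(D|T3)·P(T3)
      = 0.0883·0.25 + 0.2178·0.51 + 0.0447·0.24
      = 0.022075 + 0.111078 + 0.010728 = 0.143881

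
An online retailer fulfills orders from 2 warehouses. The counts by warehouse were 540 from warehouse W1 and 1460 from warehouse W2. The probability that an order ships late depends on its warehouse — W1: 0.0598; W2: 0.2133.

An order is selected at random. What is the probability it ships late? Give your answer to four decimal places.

Total: 540 + 1460 = 2000.
P(W1) = 540/2000 = 0.27. P(W2) = 1460/2000 = 0.73.
P(L) = P(L|W1)·P(W1) + P(L|W2)·P(W2)
      = 0.0598·0.27 + 0.2133·0.73
      = 0.016146 + 0.155709 = 0.171855

0.1719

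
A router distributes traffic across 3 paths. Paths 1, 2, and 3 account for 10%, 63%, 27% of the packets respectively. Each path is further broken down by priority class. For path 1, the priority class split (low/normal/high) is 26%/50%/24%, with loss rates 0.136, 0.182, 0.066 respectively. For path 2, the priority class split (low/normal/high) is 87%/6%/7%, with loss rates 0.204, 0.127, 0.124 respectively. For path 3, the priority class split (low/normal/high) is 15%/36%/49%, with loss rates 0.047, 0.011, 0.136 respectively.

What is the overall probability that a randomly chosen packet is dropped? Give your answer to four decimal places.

P(L|1) = 0.26·0.136 + 0.5·0.182 + 0.24·0.066 = 0.03536 + 0.091 + 0.01584 = 0.1422
P(L|2) = 0.87·0.204 + 0.06·0.127 + 0.07·0.124 = 0.17748 + 0.00762 + 0.00868 = 0.19378
P(L|3) = 0.15·0.047 + 0.36·0.011 + 0.49·0.136 = 0.00705 + 0.00396 + 0.06664 = 0.07765
By total probability over the outer partition,
P(L) = 0.1·0.1422 + 0.63·0.19378 + 0.27·0.07765
      = 0.01422 + 0.1220814 + 0.0209655 = 0.1572669

P(L) ≈ 0.1573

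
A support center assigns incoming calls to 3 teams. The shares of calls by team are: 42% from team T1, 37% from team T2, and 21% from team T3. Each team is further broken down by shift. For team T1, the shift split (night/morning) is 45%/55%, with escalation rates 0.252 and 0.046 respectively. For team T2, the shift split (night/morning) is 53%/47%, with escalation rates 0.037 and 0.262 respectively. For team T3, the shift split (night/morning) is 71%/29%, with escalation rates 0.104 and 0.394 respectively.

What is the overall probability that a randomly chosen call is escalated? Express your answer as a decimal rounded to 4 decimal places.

P(E|T1) = 0.45·0.252 + 0.55·0.046 = 0.1134 + 0.0253 = 0.1387
P(E|T2) = 0.53·0.037 + 0.47·0.262 = 0.01961 + 0.12314 = 0.14275
P(E|T3) = 0.71·0.104 + 0.29·0.394 = 0.07384 + 0.11426 = 0.1881
By total probability over the outer partition,
P(E) = 0.42·0.1387 + 0.37·0.14275 + 0.21·0.1881
      = 0.058254 + 0.0528175 + 0.039501 = 0.1505725

P(E) ≈ 0.1506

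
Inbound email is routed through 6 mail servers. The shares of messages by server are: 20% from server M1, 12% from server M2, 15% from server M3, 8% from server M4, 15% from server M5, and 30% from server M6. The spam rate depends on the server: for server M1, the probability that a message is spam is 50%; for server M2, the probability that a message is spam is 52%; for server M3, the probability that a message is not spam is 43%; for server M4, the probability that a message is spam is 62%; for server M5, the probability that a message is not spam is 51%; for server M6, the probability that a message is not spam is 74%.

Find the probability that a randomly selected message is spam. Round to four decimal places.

P(S) ≈ 0.4490

P(S|M3) = 1 − 0.43 = 0.57.
P(S|M5) = 1 − 0.51 = 0.49.
P(S|M6) = 1 − 0.74 = 0.26.
P(S) = P(S|M1)·P(M1) + P(S|M2)·P(M2) + P(S|M3)·P(M3) + P(S|M4)·P(M4) + P(S|M5)·P(M5) + P(S|M6)·P(M6)
      = 0.5·0.2 + 0.52·0.12 + 0.57·0.15 + 0.62·0.08 + 0.49·0.15 + 0.26·0.3
      = 0.1 + 0.0624 + 0.0855 + 0.0496 + 0.0735 + 0.078 = 0.449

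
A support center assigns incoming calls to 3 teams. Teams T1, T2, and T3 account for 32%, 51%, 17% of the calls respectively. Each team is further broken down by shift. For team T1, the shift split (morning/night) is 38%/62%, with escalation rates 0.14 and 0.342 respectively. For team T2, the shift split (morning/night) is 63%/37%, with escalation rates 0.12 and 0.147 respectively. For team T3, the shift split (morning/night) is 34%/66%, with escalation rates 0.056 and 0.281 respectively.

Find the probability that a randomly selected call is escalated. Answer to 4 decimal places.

P(E|T1) = 0.38·0.14 + 0.62·0.342 = 0.0532 + 0.21204 = 0.26524
P(E|T2) = 0.63·0.12 + 0.37·0.147 = 0.0756 + 0.05439 = 0.12999
P(E|T3) = 0.34·0.056 + 0.66·0.281 = 0.01904 + 0.18546 = 0.2045
By total probability over the outer partition,
P(E) = 0.32·0.26524 + 0.51·0.12999 + 0.17·0.2045
      = 0.0848768 + 0.0662949 + 0.034765 = 0.1859367

0.1859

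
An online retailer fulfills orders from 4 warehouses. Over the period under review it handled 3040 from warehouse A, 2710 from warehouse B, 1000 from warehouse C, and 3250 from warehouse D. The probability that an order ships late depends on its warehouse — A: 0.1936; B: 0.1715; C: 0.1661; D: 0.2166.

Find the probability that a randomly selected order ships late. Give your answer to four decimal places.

Total: 3040 + 2710 + 1000 + 3250 = 10000.
P(A) = 3040/10000 = 0.304. P(B) = 2710/10000 = 0.271. P(C) = 1000/10000 = 0.1. P(D) = 3250/10000 = 0.325.
Using total probability over the partition,
P(L) = P(L|A)·P(A) + P(L|B)·P(B) + P(L|C)·P(C) + P(L|D)·P(D)
      = 0.1936·0.304 + 0.1715·0.271 + 0.1661·0.1 + 0.2166·0.325
      = 0.0588544 + 0.0464765 + 0.01661 + 0.070395 = 0.1923359

0.1923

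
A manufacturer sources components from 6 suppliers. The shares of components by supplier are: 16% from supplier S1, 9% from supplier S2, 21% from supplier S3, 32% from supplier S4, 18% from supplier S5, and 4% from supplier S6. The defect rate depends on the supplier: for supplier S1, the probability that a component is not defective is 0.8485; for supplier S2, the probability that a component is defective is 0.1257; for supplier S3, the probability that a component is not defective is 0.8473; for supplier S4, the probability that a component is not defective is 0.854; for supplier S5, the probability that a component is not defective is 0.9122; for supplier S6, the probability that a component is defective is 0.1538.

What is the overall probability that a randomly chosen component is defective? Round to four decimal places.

P(D|S1) = 1 − 0.8485 = 0.1515.
P(D|S3) = 1 − 0.8473 = 0.1527.
P(D|S4) = 1 − 0.854 = 0.146.
P(D|S5) = 1 − 0.9122 = 0.0878.
P(D) = P(D|S1)·P(S1) + P(D|S2)·P(S2) + P(D|S3)·P(S3) + P(D|S4)·P(S4) + P(D|S5)·P(S5) + P(D|S6)·P(S6)
      = 0.1515·0.16 + 0.1257·0.09 + 0.1527·0.21 + 0.146·0.32 + 0.0878·0.18 + 0.1538·0.04
      = 0.02424 + 0.011313 + 0.032067 + 0.04672 + 0.015804 + 0.006152 = 0.136296

0.1363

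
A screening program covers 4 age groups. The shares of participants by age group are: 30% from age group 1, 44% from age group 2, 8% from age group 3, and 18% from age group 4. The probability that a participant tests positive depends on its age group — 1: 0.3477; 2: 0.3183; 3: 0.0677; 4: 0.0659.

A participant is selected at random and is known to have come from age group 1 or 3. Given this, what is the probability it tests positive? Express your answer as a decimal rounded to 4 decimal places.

Let S = {1, 3}.
P(S) = 0.3 + 0.08 = 0.38.
P(T ∩ S) = 0.3477·0.3 + 0.0677·0.08 = 0.10431 + 0.005416 = 0.109726.
P(T | S) = 0.109726 / 0.38 = 0.288753…

0.2888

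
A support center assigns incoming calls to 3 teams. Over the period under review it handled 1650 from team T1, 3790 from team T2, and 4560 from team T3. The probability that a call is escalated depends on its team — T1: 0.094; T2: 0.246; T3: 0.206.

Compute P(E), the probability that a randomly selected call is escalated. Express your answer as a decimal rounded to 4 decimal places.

Total: 1650 + 3790 + 4560 = 10000.
P(T1) = 1650/10000 = 0.165. P(T2) = 3790/10000 = 0.379. P(T3) = 4560/10000 = 0.456.
By the law of total probability,
P(E) = P(E|T1)·P(T1) + P(E|T2)·P(T2) + P(E|T3)·P(T3)
      = 0.094·0.165 + 0.246·0.379 + 0.206·0.456
      = 0.01551 + 0.093234 + 0.093936 = 0.20268

0.2027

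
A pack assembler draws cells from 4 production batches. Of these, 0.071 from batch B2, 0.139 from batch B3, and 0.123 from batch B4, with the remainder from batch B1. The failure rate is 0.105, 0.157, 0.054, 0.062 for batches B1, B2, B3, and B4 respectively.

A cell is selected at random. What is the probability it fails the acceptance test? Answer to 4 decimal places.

0.0963

P(B1) = 1 − (0.071 + 0.139 + 0.123) = 0.667.
P(F) = P(F|B1)·P(B1) + P(F|B2)·P(B2) + P(F|B3)·P(B3) + P(F|B4)·P(B4)
      = 0.105·0.667 + 0.157·0.071 + 0.054·0.139 + 0.062·0.123
      = 0.070035 + 0.011147 + 0.007506 + 0.007626 = 0.096314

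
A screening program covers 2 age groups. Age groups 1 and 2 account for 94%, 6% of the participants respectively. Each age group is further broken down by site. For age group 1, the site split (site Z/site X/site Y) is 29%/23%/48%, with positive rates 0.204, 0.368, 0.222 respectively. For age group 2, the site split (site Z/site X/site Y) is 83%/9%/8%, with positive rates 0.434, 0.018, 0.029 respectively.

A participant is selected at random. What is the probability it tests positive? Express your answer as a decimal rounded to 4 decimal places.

P(T) ≈ 0.2572

P(T|1) = 0.29·0.204 + 0.23·0.368 + 0.48·0.222 = 0.05916 + 0.08464 + 0.10656 = 0.25036
P(T|2) = 0.83·0.434 + 0.09·0.018 + 0.08·0.029 = 0.36022 + 0.00162 + 0.00232 = 0.36416
By total probability over the outer partition,
P(T) = 0.94·0.25036 + 0.06·0.36416
      = 0.2353384 + 0.0218496 = 0.257188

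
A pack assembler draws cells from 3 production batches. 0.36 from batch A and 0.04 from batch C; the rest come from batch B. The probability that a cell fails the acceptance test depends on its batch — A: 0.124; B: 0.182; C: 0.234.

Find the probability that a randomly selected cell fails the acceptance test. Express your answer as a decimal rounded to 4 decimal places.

0.1632

P(B) = 1 − (0.36 + 0.04) = 0.6.
Using total probability over the partition,
P(F) = P(F|A)·P(A) + P(F|B)·P(B) + P(F|C)·P(C)
      = 0.124·0.36 + 0.182·0.6 + 0.234·0.04
      = 0.04464 + 0.1092 + 0.00936 = 0.1632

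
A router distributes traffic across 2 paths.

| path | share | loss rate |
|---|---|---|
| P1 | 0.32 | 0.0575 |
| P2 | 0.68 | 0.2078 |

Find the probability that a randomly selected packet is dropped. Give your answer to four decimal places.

P(L) = P(L|P1)·P(P1) + P(L|P2)·P(P2)
      = 0.0575·0.32 + 0.2078·0.68
      = 0.0184 + 0.141304 = 0.159704

0.1597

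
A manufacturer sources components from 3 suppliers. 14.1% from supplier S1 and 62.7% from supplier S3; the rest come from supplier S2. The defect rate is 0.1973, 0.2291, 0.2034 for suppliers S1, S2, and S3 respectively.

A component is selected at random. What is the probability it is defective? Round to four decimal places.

P(D) ≈ 0.2085

P(S2) = 1 − (0.141 + 0.627) = 0.232.
P(D) = P(D|S1)·P(S1) + P(D|S2)·P(S2) + P(D|S3)·P(S3)
      = 0.1973·0.141 + 0.2291·0.232 + 0.2034·0.627
      = 0.0278193 + 0.0531512 + 0.1275318 = 0.2085023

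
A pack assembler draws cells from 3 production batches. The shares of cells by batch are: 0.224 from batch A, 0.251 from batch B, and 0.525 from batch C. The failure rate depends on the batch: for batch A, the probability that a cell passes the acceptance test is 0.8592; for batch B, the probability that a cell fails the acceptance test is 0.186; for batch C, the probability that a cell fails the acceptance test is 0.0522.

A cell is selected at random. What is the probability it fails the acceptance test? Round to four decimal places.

P(F|A) = 1 − 0.8592 = 0.1408.
P(F) = P(F|A)·P(A) + P(F|B)·P(B) + P(F|C)·P(C)
      = 0.1408·0.224 + 0.186·0.251 + 0.0522·0.525
      = 0.0315392 + 0.046686 + 0.027405 = 0.1056302

P(F) ≈ 0.1056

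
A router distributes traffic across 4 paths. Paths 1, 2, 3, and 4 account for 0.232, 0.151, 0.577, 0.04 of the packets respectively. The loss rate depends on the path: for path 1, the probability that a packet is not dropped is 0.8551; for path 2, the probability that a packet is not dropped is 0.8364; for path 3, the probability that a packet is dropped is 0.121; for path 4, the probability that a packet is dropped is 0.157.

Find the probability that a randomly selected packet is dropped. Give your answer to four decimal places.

0.1344

P(L|1) = 1 − 0.8551 = 0.1449.
P(L|2) = 1 − 0.8364 = 0.1636.
By the law of total probability,
P(L) = P(L|1)·P(1) + P(L|2)·P(2) + P(L|3)·P(3) + P(L|4)·P(4)
      = 0.1449·0.232 + 0.1636·0.151 + 0.121·0.577 + 0.157·0.04
      = 0.0336168 + 0.0247036 + 0.069817 + 0.00628 = 0.1344174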